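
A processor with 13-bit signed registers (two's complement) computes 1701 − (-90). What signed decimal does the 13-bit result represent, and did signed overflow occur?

1701 → 0011010100101
-90 → 1111110100110
Subtract via negate-and-add: invert 1111110100110 + 1 = 0000001011010 (i.e. 90).
  0011010100101
+ 0000001011010
= 0011011111111
Result 0011011111111: MSB = 0 → value 1791.
Both addends (after negating the subtrahend) are non-negative and so is the stored result: no signed overflow.

1791; no overflow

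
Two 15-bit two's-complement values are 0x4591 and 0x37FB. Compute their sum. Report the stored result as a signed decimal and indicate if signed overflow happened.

-628; no overflow

0x4591 = 100010110010001 = -14959 (signed)
0x37FB = 011011111111011 = 14331 (signed)
  100010110010001
+ 011011111111011
= 111110110001100
Result 111110110001100: MSB = 1 → 32140 − 32768 = -628.
Addends have opposite signs, so signed overflow cannot occur.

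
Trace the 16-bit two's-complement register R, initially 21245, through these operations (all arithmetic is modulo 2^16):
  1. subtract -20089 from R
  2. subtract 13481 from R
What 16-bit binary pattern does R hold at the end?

0110110011001101

Start: R = 21245 = 0101001011111101.
R = 21245 − (-20089) = 41334; wraps to -24202 = 1010000101110110
R = -24202 − 13481 = -37683; wraps to 27853 = 0110110011001101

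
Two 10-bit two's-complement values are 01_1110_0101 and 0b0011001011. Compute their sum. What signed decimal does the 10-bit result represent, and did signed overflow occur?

-336; overflow

01_1110_0101 → 0111100101 = 485 (signed)
0b0011001011 → 0011001011 = 203 (signed)
  0111100101
+ 0011001011
= 1010110000
Result 1010110000: MSB = 1 → 688 − 1024 = -336.
Both addends are non-negative but the stored result is negative: signed overflow. The true value 485 + 203 = 688 lies outside [-512, 511].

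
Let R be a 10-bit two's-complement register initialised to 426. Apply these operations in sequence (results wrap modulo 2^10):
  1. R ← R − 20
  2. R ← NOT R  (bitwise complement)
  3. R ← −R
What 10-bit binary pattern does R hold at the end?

0110010111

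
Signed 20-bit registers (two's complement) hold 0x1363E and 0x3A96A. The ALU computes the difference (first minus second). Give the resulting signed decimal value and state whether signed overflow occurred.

0x1363E = 00010011011000111110 = 79422 (signed)
0x3A96A = 00111010100101101010 = 239978 (signed)
Subtract via negate-and-add: invert 00111010100101101010 + 1 = 11000101011010010110 (i.e. -239978).
  00010011011000111110
+ 11000101011010010110
= 11011000110011010100
Result 11011000110011010100: MSB = 1 → 888020 − 1048576 = -160556.
Addends (after negating the subtrahend) have opposite signs, so signed overflow cannot occur.

-160556; no overflow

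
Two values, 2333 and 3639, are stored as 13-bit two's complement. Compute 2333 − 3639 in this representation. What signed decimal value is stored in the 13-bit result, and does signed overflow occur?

-1306; no overflow

2333 → 0100100011101
3639 → 0111000110111
Subtract via negate-and-add: invert 0111000110111 + 1 = 1000111001001 (i.e. -3639).
  0100100011101
+ 1000111001001
= 1101011100110
Result 1101011100110: MSB = 1 → 6886 − 8192 = -1306.
Addends (after negating the subtrahend) have opposite signs, so signed overflow cannot occur.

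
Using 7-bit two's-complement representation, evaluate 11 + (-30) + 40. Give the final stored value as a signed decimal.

21

11 + (-30) = -19 (1101101)
-19 + 40 = 21 (0010101)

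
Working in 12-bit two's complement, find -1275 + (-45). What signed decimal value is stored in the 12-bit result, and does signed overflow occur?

-1320; no overflow

-1275 → 101100000101
-45 → 111111010011
  101100000101
+ 111111010011
= 101011011000  (discard carry-out 1)
Result 101011011000: MSB = 1 → 2776 − 4096 = -1320.
Both addends are negative and so is the stored result: no signed overflow.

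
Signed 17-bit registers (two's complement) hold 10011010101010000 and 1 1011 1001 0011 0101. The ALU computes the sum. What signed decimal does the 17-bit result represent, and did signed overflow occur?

61061; overflow

10011010101010000 = -51888 (signed)
1 1011 1001 0011 0101 → 11011100100110101 = -18123 (signed)
  10011010101010000
+ 11011100100110101
= 01110111010000101  (discard carry-out 1)
Result 01110111010000101: MSB = 0 → value 61061.
Both addends are negative but the stored result is non-negative: signed overflow. The true value -51888 + (-18123) = -70011 lies outside [-65536, 65535].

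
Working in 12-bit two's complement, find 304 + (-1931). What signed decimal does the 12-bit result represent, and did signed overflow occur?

-1627; no overflow

304 → 000100110000
-1931 → 100001110101
  000100110000
+ 100001110101
= 100110100101
Result 100110100101: MSB = 1 → 2469 − 4096 = -1627.
Addends have opposite signs, so signed overflow cannot occur.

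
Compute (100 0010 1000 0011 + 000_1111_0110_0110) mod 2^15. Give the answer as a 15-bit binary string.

  100001010000011
+ 000111101100110
= 101000111101001

101000111101001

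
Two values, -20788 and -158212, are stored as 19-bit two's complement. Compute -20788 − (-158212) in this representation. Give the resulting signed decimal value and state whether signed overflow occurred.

137424; no overflow

-20788 → 1111010111011001100
-158212 → 1011001010111111100
Subtract via negate-and-add: invert 1011001010111111100 + 1 = 0100110101000000100 (i.e. 158212).
  1111010111011001100
+ 0100110101000000100
= 0100001100011010000  (discard carry-out 1)
Result 0100001100011010000: MSB = 0 → value 137424.
Addends (after negating the subtrahend) have opposite signs, so signed overflow cannot occur.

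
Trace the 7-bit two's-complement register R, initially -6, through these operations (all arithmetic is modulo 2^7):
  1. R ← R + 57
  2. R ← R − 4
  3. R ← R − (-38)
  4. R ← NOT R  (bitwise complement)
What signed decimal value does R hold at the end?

42

Start: R = -6 = 1111010.
R = -6 + 57 = 51 = 0110011
R = 51 − 4 = 47 = 0101111
R = 47 − (-38) = 85; wraps to -43 = 1010101
R = NOT 1010101 = 0101010 = 42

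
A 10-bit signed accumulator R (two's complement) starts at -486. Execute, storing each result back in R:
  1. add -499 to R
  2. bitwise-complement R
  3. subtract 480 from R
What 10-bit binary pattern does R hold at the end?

Start: R = -486 = 1000011010.
R = -486 + (-499) = -985; wraps to 39 = 0000100111
R = NOT 0000100111 = 1111011000 = -40
R = -40 − 480 = -520; wraps to 504 = 0111111000

0111111000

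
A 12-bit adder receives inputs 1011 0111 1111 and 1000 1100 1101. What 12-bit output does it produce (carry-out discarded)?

  101101111111
+ 100011001101
= 010001001100  (discard carry-out 1)

010001001100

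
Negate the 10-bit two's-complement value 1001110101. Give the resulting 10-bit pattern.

0110001011

Invert: 0110001010. Add 1: 0110001011.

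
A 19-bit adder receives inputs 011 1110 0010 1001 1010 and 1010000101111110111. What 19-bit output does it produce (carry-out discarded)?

0001110111010010001

  0111110001010011010
+ 1010000101111110111
= 0001110111010010001  (discard carry-out 1)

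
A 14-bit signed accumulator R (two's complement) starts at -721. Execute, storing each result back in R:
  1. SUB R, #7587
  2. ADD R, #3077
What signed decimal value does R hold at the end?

-5231

Start: R = -721 = 11110100101111.
R = -721 − 7587 = -8308; wraps to 8076 = 01111110001100
R = 8076 + 3077 = 11153; wraps to -5231 = 10101110010001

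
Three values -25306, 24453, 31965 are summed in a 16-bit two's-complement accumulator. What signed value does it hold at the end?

-25306 + 24453 = -853 (1111110010101011)
-853 + 31965 = 31112 (0111100110001000)

31112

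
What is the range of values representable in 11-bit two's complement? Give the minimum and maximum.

Minimum: −2^10 = -1024.
Maximum: 2^10 − 1 = 1023.

min = -1024, max = 1023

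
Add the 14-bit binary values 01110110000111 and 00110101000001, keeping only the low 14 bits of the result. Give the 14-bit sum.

10101011001000

  01110110000111
+ 00110101000001
= 10101011001000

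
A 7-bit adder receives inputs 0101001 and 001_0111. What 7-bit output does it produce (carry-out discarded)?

1000000

  0101001
+ 0010111
= 1000000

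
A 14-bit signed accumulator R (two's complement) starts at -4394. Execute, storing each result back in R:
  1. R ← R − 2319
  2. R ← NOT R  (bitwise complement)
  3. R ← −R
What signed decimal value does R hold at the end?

Start: R = -4394 = 10111011010110.
R = -4394 − 2319 = -6713 = 10010111000111
R = NOT 10010111000111 = 01101000111000 = 6712
R = −(6712) = -6712 = 10010111001000

-6712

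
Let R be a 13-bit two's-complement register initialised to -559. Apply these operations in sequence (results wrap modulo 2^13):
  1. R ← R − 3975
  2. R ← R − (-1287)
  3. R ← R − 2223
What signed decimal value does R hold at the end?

2722

Start: R = -559 = 1110111010001.
R = -559 − 3975 = -4534; wraps to 3658 = 0111001001010
R = 3658 − (-1287) = 4945; wraps to -3247 = 1001101010001
R = -3247 − 2223 = -5470; wraps to 2722 = 0101010100010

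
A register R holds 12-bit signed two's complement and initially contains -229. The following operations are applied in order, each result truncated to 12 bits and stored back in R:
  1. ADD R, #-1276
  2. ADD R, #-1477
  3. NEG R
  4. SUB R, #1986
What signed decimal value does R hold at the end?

996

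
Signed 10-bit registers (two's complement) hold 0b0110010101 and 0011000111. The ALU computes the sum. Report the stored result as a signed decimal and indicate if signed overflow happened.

-420; overflow

0b0110010101 → 0110010101 = 405 (signed)
0011000111 = 199 (signed)
  0110010101
+ 0011000111
= 1001011100
Result 1001011100: MSB = 1 → 604 − 1024 = -420.
Both addends are non-negative but the stored result is negative: signed overflow. The true value 405 + 199 = 604 lies outside [-512, 511].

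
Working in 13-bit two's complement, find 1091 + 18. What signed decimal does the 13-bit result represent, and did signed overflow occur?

1109; no overflow

1091 → 0010001000011
18 → 0000000010010
  0010001000011
+ 0000000010010
= 0010001010101
Result 0010001010101: MSB = 0 → value 1109.
Both addends are non-negative and so is the stored result: no signed overflow.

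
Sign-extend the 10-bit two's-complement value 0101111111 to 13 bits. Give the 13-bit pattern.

MSB of 0101111111 is 0; replicate it into the new high bits.
000|0101111111 → 0000101111111 (still 383).

0000101111111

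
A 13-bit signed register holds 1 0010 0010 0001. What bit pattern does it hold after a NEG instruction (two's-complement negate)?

Invert: 0110111011110. Add 1: 0110111011111.

0110111011111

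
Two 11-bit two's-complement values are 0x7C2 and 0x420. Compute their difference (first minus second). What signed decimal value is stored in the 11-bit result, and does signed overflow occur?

930; no overflow

0x7C2 = 11111000010 = -62 (signed)
0x420 = 10000100000 = -992 (signed)
Subtract via negate-and-add: invert 10000100000 + 1 = 01111100000 (i.e. 992).
  11111000010
+ 01111100000
= 01110100010  (discard carry-out 1)
Result 01110100010: MSB = 0 → value 930.
Addends (after negating the subtrahend) have opposite signs, so signed overflow cannot occur.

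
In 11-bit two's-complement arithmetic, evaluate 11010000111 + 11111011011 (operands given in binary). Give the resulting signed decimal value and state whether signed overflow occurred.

-414; no overflow

11010000111 = -377 (signed)
11111011011 = -37 (signed)
  11010000111
+ 11111011011
= 11001100010  (discard carry-out 1)
Result 11001100010: MSB = 1 → 1634 − 2048 = -414.
Both addends are negative and so is the stored result: no signed overflow.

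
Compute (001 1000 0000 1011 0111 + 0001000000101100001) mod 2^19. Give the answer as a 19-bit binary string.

  0011000000010110111
+ 0001000000101100001
= 0100000001000011000

0100000001000011000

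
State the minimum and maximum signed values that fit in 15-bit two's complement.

min = -16384, max = 16383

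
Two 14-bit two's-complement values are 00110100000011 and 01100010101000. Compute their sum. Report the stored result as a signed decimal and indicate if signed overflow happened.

-6741; overflow

00110100000011 = 3331 (signed)
01100010101000 = 6312 (signed)
  00110100000011
+ 01100010101000
= 10010110101011
Result 10010110101011: MSB = 1 → 9643 − 16384 = -6741.
Both addends are non-negative but the stored result is negative: signed overflow. The true value 3331 + 6312 = 9643 lies outside [-8192, 8191].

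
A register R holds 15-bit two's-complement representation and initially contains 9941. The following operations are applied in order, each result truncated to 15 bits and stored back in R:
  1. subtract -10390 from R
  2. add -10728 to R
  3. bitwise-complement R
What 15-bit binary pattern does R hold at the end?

Start: R = 9941 = 010011011010101.
R = 9941 − (-10390) = 20331; wraps to -12437 = 100111101101011
R = -12437 + (-10728) = -23165; wraps to 9603 = 010010110000011
R = NOT 010010110000011 = 101101001111100 = -9604

101101001111100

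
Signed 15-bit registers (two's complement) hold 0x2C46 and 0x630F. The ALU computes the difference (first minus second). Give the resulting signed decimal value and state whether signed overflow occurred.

-14025; overflow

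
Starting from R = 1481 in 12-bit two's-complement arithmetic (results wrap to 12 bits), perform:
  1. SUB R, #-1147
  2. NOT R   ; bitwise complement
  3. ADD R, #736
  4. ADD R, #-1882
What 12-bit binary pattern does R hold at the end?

000101000001

Start: R = 1481 = 010111001001.
R = 1481 − (-1147) = 2628; wraps to -1468 = 101001000100
R = NOT 101001000100 = 010110111011 = 1467
R = 1467 + 736 = 2203; wraps to -1893 = 100010011011
R = -1893 + (-1882) = -3775; wraps to 321 = 000101000001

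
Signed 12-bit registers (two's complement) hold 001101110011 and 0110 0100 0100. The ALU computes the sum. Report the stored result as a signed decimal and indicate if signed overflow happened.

-1609; overflow

001101110011 = 883 (signed)
0110 0100 0100 → 011001000100 = 1604 (signed)
  001101110011
+ 011001000100
= 100110110111
Result 100110110111: MSB = 1 → 2487 − 4096 = -1609.
Both addends are non-negative but the stored result is negative: signed overflow. The true value 883 + 1604 = 2487 lies outside [-2048, 2047].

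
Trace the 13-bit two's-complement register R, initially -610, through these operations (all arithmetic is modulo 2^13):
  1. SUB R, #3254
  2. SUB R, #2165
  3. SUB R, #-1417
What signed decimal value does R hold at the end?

3580

Start: R = -610 = 1110110011110.
R = -610 − 3254 = -3864 = 1000011101000
R = -3864 − 2165 = -6029; wraps to 2163 = 0100001110011
R = 2163 − (-1417) = 3580 = 0110111111100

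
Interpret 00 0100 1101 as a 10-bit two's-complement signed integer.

77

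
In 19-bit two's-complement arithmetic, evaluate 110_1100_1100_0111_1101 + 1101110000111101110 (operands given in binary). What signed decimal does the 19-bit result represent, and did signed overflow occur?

-151957; no overflow

110_1100_1100_0111_1101 → 1101100110001111101 = -78723 (signed)
1101110000111101110 = -73234 (signed)
  1101100110001111101
+ 1101110000111101110
= 1011010111001101011  (discard carry-out 1)
Result 1011010111001101011: MSB = 1 → 372331 − 524288 = -151957.
Both addends are negative and so is the stored result: no signed overflow.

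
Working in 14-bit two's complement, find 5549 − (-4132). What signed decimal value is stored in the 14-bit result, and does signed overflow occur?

5549 → 01010110101101
-4132 → 10111111011100
Subtract via negate-and-add: invert 10111111011100 + 1 = 01000000100100 (i.e. 4132).
  01010110101101
+ 01000000100100
= 10010111010001
Result 10010111010001: MSB = 1 → 9681 − 16384 = -6703.
Both addends (after negating the subtrahend) are non-negative but the stored result is negative: signed overflow. The true value 5549 − (-4132) = 9681 lies outside [-8192, 8191].

-6703; overflow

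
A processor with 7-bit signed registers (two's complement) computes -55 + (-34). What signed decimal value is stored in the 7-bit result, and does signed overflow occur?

-55 → 1001001
-34 → 1011110
  1001001
+ 1011110
= 0100111  (discard carry-out 1)
Result 0100111: MSB = 0 → value 39.
Both addends are negative but the stored result is non-negative: signed overflow. The true value -55 + (-34) = -89 lies outside [-64, 63].

39; overflow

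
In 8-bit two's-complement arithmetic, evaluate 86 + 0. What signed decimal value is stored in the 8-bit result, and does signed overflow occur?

86; no overflow

86 → 01010110
0 → 00000000
  01010110
+ 00000000
= 01010110
Result 01010110: MSB = 0 → value 86.
Both addends are non-negative and so is the stored result: no signed overflow.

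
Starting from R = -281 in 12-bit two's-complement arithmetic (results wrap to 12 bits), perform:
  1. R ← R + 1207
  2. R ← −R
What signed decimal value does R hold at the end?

Start: R = -281 = 111011100111.
R = -281 + 1207 = 926 = 001110011110
R = −(926) = -926 = 110001100010

-926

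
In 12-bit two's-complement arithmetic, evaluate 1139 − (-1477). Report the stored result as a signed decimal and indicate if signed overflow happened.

1139 → 010001110011
-1477 → 101000111011
Subtract via negate-and-add: invert 101000111011 + 1 = 010111000101 (i.e. 1477).
  010001110011
+ 010111000101
= 101000111000
Result 101000111000: MSB = 1 → 2616 − 4096 = -1480.
Both addends (after negating the subtrahend) are non-negative but the stored result is negative: signed overflow. The true value 1139 − (-1477) = 2616 lies outside [-2048, 2047].

-1480; overflow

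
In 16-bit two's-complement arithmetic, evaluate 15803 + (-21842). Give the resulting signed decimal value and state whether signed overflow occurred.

15803 → 0011110110111011
-21842 → 1010101010101110
  0011110110111011
+ 1010101010101110
= 1110100001101001
Result 1110100001101001: MSB = 1 → 59497 − 65536 = -6039.
Addends have opposite signs, so signed overflow cannot occur.

-6039; no overflow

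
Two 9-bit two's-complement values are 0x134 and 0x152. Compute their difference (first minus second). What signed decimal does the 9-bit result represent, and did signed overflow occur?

-30; no overflow

0x134 = 100110100 = -204 (signed)
0x152 = 101010010 = -174 (signed)
Subtract via negate-and-add: invert 101010010 + 1 = 010101110 (i.e. 174).
  100110100
+ 010101110
= 111100010
Result 111100010: MSB = 1 → 482 − 512 = -30.
Addends (after negating the subtrahend) have opposite signs, so signed overflow cannot occur.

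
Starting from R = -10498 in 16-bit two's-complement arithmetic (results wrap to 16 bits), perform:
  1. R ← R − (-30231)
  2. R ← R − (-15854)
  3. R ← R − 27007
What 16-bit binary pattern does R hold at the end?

0010000110000100

Start: R = -10498 = 1101011011111110.
R = -10498 − (-30231) = 19733 = 0100110100010101
R = 19733 − (-15854) = 35587; wraps to -29949 = 1000101100000011
R = -29949 − 27007 = -56956; wraps to 8580 = 0010000110000100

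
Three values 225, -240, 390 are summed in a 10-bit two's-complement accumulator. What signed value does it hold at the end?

375

225 + (-240) = -15 (1111110001)
-15 + 390 = 375 (0101110111)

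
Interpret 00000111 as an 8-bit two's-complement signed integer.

MSB is 0, so the value is non-negative: 00000111 = 7.

7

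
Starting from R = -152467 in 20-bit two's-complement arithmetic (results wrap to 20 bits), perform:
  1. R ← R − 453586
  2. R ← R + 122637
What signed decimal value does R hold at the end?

Start: R = -152467 = 11011010110001101101.
R = -152467 − 453586 = -606053; wraps to 442523 = 01101100000010011011
R = 442523 + 122637 = 565160; wraps to -483416 = 10001001111110101000

-483416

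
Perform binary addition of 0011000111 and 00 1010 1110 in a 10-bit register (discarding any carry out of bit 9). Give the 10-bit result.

0101110101

  0011000111
+ 0010101110
= 0101110101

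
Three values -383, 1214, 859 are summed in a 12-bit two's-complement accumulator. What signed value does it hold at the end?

1690

-383 + 1214 = 831 (001100111111)
831 + 859 = 1690 (011010011010)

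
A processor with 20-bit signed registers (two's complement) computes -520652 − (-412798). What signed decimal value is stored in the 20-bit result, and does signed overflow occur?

-520652 → 10000000111000110100
-412798 → 10011011001110000010
Subtract via negate-and-add: invert 10011011001110000010 + 1 = 01100100110001111110 (i.e. 412798).
  10000000111000110100
+ 01100100110001111110
= 11100101101010110010
Result 11100101101010110010: MSB = 1 → 940722 − 1048576 = -107854.
Addends (after negating the subtrahend) have opposite signs, so signed overflow cannot occur.

-107854; no overflow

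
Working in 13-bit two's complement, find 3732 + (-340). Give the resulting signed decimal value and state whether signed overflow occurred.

3392; no overflow

3732 → 0111010010100
-340 → 1111010101100
  0111010010100
+ 1111010101100
= 0110101000000  (discard carry-out 1)
Result 0110101000000: MSB = 0 → value 3392.
Addends have opposite signs, so signed overflow cannot occur.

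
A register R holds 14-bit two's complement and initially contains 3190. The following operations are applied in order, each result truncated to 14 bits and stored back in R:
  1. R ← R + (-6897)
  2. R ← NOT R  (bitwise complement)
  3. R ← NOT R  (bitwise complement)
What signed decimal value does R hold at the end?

Start: R = 3190 = 00110001110110.
R = 3190 + (-6897) = -3707 = 11000110000101
R = NOT 11000110000101 = 00111001111010 = 3706
R = NOT 00111001111010 = 11000110000101 = -3707

-3707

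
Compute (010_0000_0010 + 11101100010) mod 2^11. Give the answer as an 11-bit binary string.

00101100100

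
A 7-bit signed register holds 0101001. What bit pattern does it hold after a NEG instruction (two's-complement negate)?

Invert: 1010110. Add 1: 1010111.

1010111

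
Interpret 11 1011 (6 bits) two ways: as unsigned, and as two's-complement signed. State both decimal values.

unsigned = 59, signed = -5

Unsigned: 111011 = 59.
Signed: MSB=1 → 59 − 64 = -5.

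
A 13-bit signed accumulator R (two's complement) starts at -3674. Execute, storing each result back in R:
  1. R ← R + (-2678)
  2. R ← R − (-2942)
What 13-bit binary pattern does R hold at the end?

1001010101110

Start: R = -3674 = 1000110100110.
R = -3674 + (-2678) = -6352; wraps to 1840 = 0011100110000
R = 1840 − (-2942) = 4782; wraps to -3410 = 1001010101110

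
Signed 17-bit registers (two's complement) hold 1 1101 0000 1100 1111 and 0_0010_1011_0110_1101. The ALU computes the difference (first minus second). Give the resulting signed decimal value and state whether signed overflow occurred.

-23198; no overflow

1 1101 0000 1100 1111 → 11101000011001111 = -12081 (signed)
0_0010_1011_0110_1101 → 00010101101101101 = 11117 (signed)
Subtract via negate-and-add: invert 00010101101101101 + 1 = 11101010010010011 (i.e. -11117).
  11101000011001111
+ 11101010010010011
= 11010010101100010  (discard carry-out 1)
Result 11010010101100010: MSB = 1 → 107874 − 131072 = -23198.
Both addends (after negating the subtrahend) are negative and so is the stored result: no signed overflow.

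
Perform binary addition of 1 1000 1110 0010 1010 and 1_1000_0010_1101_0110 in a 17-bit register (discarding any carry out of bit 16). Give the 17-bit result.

10001000100000000

  11000111000101010
+ 11000001011010110
= 10001000100000000  (discard carry-out 1)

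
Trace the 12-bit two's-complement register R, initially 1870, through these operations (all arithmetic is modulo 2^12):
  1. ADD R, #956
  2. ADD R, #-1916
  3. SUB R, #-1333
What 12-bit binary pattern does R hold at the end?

Start: R = 1870 = 011101001110.
R = 1870 + 956 = 2826; wraps to -1270 = 101100001010
R = -1270 + (-1916) = -3186; wraps to 910 = 001110001110
R = 910 − (-1333) = 2243; wraps to -1853 = 100011000011

100011000011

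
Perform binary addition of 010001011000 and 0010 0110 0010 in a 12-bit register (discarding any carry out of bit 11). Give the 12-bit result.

011010111010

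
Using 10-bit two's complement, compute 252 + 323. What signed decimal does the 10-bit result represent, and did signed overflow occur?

-449; overflow

252 → 0011111100
323 → 0101000011
  0011111100
+ 0101000011
= 1000111111
Result 1000111111: MSB = 1 → 575 − 1024 = -449.
Both addends are non-negative but the stored result is negative: signed overflow. The true value 252 + 323 = 575 lies outside [-512, 511].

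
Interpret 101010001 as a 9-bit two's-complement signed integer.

MSB is 1, so the value is negative.
Invert: 010101110. Add 1: 010101111 = 175. So the value is −175.

-175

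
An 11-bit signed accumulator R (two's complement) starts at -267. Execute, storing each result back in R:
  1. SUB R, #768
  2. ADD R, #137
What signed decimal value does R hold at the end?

-898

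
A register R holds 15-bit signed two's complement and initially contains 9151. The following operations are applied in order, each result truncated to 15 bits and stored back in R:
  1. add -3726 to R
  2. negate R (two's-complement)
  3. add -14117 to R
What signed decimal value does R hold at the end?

Start: R = 9151 = 010001110111111.
R = 9151 + (-3726) = 5425 = 001010100110001
R = −(5425) = -5425 = 110101011001111
R = -5425 + (-14117) = -19542; wraps to 13226 = 011001110101010

13226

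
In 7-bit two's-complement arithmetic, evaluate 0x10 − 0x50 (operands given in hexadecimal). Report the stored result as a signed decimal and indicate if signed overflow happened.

-64; overflow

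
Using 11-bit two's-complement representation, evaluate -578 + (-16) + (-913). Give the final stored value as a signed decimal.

-578 + (-16) = -594 (10110101110)
-594 + (-913) = -1507 → wraps to 541 (01000011101)

541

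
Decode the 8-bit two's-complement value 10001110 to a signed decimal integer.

-114

MSB is 1, so the value is negative.
Invert: 01110001. Add 1: 01110010 = 114. So the value is −114.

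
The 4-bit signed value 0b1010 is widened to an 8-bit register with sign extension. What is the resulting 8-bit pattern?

MSB of 1010 is 1; replicate it into the new high bits.
1111|1010 → 11111010 (still -6).

11111010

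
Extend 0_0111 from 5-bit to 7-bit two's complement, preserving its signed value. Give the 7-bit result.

0000111

MSB of 00111 is 0; replicate it into the new high bits.
00|00111 → 0000111 (still 7).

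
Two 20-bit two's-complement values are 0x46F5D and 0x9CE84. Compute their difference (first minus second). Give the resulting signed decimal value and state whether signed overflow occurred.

-352039; overflow

0x46F5D = 01000110111101011101 = 290653 (signed)
0x9CE84 = 10011100111010000100 = -405884 (signed)
Subtract via negate-and-add: invert 10011100111010000100 + 1 = 01100011000101111100 (i.e. 405884).
  01000110111101011101
+ 01100011000101111100
= 10101010000011011001
Result 10101010000011011001: MSB = 1 → 696537 − 1048576 = -352039.
Both addends (after negating the subtrahend) are non-negative but the stored result is negative: signed overflow. The true value 290653 − (-405884) = 696537 lies outside [-524288, 524287].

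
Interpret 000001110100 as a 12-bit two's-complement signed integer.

116

MSB is 0, so the value is non-negative: 000001110100 = 116.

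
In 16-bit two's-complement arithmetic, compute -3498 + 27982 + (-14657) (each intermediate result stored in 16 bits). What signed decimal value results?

-3498 + 27982 = 24484 (0101111110100100)
24484 + (-14657) = 9827 (0010011001100011)

9827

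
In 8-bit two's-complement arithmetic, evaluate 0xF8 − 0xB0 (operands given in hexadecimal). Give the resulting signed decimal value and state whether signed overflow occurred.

72; no overflow

0xF8 = 11111000 = -8 (signed)
0xB0 = 10110000 = -80 (signed)
Subtract via negate-and-add: invert 10110000 + 1 = 01010000 (i.e. 80).
  11111000
+ 01010000
= 01001000  (discard carry-out 1)
Result 01001000: MSB = 0 → value 72.
Addends (after negating the subtrahend) have opposite signs, so signed overflow cannot occur.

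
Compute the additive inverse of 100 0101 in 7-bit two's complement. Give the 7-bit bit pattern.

Invert: 0111010. Add 1: 0111011.
Check: 1000101 = -59, 0111011 = 59.

0111011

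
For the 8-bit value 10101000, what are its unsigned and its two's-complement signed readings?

unsigned = 168, signed = -88

Unsigned: 10101000 = 168.
Signed: MSB=1 → 168 − 256 = -88.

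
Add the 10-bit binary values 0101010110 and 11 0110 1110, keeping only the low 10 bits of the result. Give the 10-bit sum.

0011000100

  0101010110
+ 1101101110
= 0011000100  (discard carry-out 1)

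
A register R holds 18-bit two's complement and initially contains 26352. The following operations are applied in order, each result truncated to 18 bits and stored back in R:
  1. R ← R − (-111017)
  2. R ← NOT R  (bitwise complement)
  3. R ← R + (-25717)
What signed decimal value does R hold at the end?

Start: R = 26352 = 000110011011110000.
R = 26352 − (-111017) = 137369; wraps to -124775 = 100001100010011001
R = NOT 100001100010011001 = 011110011101100110 = 124774
R = 124774 + (-25717) = 99057 = 011000001011110001

99057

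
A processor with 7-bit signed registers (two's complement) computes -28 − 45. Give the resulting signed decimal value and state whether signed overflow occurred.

55; overflow

-28 → 1100100
45 → 0101101
Subtract via negate-and-add: invert 0101101 + 1 = 1010011 (i.e. -45).
  1100100
+ 1010011
= 0110111  (discard carry-out 1)
Result 0110111: MSB = 0 → value 55.
Both addends (after negating the subtrahend) are negative but the stored result is non-negative: signed overflow. The true value -28 − 45 = -73 lies outside [-64, 63].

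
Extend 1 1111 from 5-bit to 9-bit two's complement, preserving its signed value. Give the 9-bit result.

111111111

MSB of 11111 is 1; replicate it into the new high bits.
1111|11111 → 111111111 (still -1).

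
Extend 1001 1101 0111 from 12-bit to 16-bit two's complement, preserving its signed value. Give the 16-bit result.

1111100111010111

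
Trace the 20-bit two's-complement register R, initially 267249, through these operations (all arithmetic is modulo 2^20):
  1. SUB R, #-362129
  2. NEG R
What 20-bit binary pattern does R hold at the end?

Start: R = 267249 = 01000001001111110001.
R = 267249 − (-362129) = 629378; wraps to -419198 = 10011001101010000010
R = −(-419198) = 419198 = 01100110010101111110

01100110010101111110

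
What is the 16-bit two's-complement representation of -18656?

|-18656| = 18656 = 0100100011100000 in 16 bits.
Invert the bits: 1011011100011111. Add 1: 1011011100100000.
Check: 1011011100100000 reads as 46880 − 65536 = -18656.

1011011100100000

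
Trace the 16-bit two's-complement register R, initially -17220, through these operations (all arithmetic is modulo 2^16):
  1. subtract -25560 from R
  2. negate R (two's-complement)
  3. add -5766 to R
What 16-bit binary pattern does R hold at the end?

1100100011100110

Start: R = -17220 = 1011110010111100.
R = -17220 − (-25560) = 8340 = 0010000010010100
R = −(8340) = -8340 = 1101111101101100
R = -8340 + (-5766) = -14106 = 1100100011100110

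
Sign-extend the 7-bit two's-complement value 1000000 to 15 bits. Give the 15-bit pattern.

MSB of 1000000 is 1; replicate it into the new high bits.
11111111|1000000 → 111111111000000 (still -64).

111111111000000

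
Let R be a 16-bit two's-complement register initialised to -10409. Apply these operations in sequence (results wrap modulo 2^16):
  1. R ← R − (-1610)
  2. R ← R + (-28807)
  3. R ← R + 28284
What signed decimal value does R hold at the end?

Start: R = -10409 = 1101011101010111.
R = -10409 − (-1610) = -8799 = 1101110110100001
R = -8799 + (-28807) = -37606; wraps to 27930 = 0110110100011010
R = 27930 + 28284 = 56214; wraps to -9322 = 1101101110010110

-9322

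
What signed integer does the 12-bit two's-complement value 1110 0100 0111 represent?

-441

MSB is 1, so the value is negative.
Invert: 000110111000. Add 1: 000110111001 = 441. So the value is −441.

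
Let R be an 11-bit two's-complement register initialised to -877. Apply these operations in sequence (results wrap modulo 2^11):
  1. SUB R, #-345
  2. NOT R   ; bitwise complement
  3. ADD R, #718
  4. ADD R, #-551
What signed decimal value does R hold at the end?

Start: R = -877 = 10010010011.
R = -877 − (-345) = -532 = 10111101100
R = NOT 10111101100 = 01000010011 = 531
R = 531 + 718 = 1249; wraps to -799 = 10011100001
R = -799 + (-551) = -1350; wraps to 698 = 01010111010

698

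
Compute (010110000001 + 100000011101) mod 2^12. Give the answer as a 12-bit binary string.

110110011110

  010110000001
+ 100000011101
= 110110011110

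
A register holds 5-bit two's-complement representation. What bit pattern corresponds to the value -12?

10100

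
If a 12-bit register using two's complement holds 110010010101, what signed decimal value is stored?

-875

MSB is 1, so the value is negative.
Invert: 001101101010. Add 1: 001101101011 = 875. So the value is −875.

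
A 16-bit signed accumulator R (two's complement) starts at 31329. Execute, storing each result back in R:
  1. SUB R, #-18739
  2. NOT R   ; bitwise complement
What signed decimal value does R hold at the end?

15467

Start: R = 31329 = 0111101001100001.
R = 31329 − (-18739) = 50068; wraps to -15468 = 1100001110010100
R = NOT 1100001110010100 = 0011110001101011 = 15467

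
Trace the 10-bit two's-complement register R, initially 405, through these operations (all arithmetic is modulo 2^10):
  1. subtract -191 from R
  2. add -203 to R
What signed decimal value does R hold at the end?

393

Start: R = 405 = 0110010101.
R = 405 − (-191) = 596; wraps to -428 = 1001010100
R = -428 + (-203) = -631; wraps to 393 = 0110001001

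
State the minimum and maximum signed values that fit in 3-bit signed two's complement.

min = -4, max = 3

Minimum: −2^2 = -4.
Maximum: 2^2 − 1 = 3.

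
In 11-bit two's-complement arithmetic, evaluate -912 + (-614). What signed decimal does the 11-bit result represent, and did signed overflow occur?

522; overflow

-912 → 10001110000
-614 → 10110011010
  10001110000
+ 10110011010
= 01000001010  (discard carry-out 1)
Result 01000001010: MSB = 0 → value 522.
Both addends are negative but the stored result is non-negative: signed overflow. The true value -912 + (-614) = -1526 lies outside [-1024, 1023].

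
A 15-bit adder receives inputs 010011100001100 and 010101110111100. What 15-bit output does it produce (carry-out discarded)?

101001011001000

  010011100001100
+ 010101110111100
= 101001011001000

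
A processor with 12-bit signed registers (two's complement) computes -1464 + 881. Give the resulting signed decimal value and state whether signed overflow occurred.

-583; no overflow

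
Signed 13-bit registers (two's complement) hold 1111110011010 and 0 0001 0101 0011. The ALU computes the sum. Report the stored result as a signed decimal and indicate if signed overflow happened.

1111110011010 = -102 (signed)
0 0001 0101 0011 → 0000101010011 = 339 (signed)
  1111110011010
+ 0000101010011
= 0000011101101  (discard carry-out 1)
Result 0000011101101: MSB = 0 → value 237.
Addends have opposite signs, so signed overflow cannot occur.

237; no overflow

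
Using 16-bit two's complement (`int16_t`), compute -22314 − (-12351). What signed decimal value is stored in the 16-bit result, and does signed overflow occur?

-22314 → 1010100011010110
-12351 → 1100111111000001
Subtract via negate-and-add: invert 1100111111000001 + 1 = 0011000000111111 (i.e. 12351).
  1010100011010110
+ 0011000000111111
= 1101100100010101
Result 1101100100010101: MSB = 1 → 55573 − 65536 = -9963.
Addends (after negating the subtrahend) have opposite signs, so signed overflow cannot occur.

-9963; no overflow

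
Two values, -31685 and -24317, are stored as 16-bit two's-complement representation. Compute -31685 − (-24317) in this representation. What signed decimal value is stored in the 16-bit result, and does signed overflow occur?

-31685 → 1000010000111011
-24317 → 1010000100000011
Subtract via negate-and-add: invert 1010000100000011 + 1 = 0101111011111101 (i.e. 24317).
  1000010000111011
+ 0101111011111101
= 1110001100111000
Result 1110001100111000: MSB = 1 → 58168 − 65536 = -7368.
Addends (after negating the subtrahend) have opposite signs, so signed overflow cannot occur.

-7368; no overflow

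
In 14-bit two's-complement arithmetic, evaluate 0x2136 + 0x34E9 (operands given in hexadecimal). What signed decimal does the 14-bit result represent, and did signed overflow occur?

0x2136 = 10000100110110 = -7882 (signed)
0x34E9 = 11010011101001 = -2839 (signed)
  10000100110110
+ 11010011101001
= 01011000011111  (discard carry-out 1)
Result 01011000011111: MSB = 0 → value 5663.
Both addends are negative but the stored result is non-negative: signed overflow. The true value -7882 + (-2839) = -10721 lies outside [-8192, 8191].

5663; overflow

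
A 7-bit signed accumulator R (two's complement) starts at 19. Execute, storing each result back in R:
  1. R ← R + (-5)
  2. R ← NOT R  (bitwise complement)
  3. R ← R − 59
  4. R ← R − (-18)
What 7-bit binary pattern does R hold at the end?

1001000

Start: R = 19 = 0010011.
R = 19 + (-5) = 14 = 0001110
R = NOT 0001110 = 1110001 = -15
R = -15 − 59 = -74; wraps to 54 = 0110110
R = 54 − (-18) = 72; wraps to -56 = 1001000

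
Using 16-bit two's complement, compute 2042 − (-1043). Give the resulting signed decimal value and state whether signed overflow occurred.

2042 → 0000011111111010
-1043 → 1111101111101101
Subtract via negate-and-add: invert 1111101111101101 + 1 = 0000010000010011 (i.e. 1043).
  0000011111111010
+ 0000010000010011
= 0000110000001101
Result 0000110000001101: MSB = 0 → value 3085.
Both addends (after negating the subtrahend) are non-negative and so is the stored result: no signed overflow.

3085; no overflow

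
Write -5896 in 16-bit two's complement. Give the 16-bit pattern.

1110100011111000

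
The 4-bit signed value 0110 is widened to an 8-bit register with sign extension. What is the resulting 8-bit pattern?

00000110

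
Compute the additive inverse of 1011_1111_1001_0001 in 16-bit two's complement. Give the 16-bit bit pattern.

0100000001101111

Invert: 0100000001101110. Add 1: 0100000001101111.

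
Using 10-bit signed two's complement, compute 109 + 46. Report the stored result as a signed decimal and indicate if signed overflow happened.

109 → 0001101101
46 → 0000101110
  0001101101
+ 0000101110
= 0010011011
Result 0010011011: MSB = 0 → value 155.
Both addends are non-negative and so is the stored result: no signed overflow.

155; no overflow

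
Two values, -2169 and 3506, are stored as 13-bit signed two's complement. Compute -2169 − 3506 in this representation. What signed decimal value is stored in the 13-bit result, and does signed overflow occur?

2517; overflow

-2169 → 1011110000111
3506 → 0110110110010
Subtract via negate-and-add: invert 0110110110010 + 1 = 1001001001110 (i.e. -3506).
  1011110000111
+ 1001001001110
= 0100111010101  (discard carry-out 1)
Result 0100111010101: MSB = 0 → value 2517.
Both addends (after negating the subtrahend) are negative but the stored result is non-negative: signed overflow. The true value -2169 − 3506 = -5675 lies outside [-4096, 4095].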